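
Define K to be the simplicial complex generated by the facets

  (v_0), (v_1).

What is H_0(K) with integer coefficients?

H_0 = Z^2.

Take the total order v_0 < v_1 on the vertex set. Then K (dimension 0) consists of the simplices:

  0-simplices (2): [v_0], [v_1]

Hence C_0 ≅ Z^2.

From H_k ≅ ker(∂_k) / im(∂_{k+1}) we obtain:

  H_0: rank C_0 − rank ∂_1 = 2 − 0 = 2, and there is no ∂_1, so H_0 ≅ Z^2.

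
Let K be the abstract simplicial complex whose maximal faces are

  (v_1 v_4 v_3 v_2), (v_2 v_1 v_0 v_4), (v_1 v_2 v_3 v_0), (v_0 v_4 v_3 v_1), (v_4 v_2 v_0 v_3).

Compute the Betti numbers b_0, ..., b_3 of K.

Order the vertices as v_0 < v_1 < v_2 < v_3 < v_4. Listing each simplex with vertices in this order, K has dimension 3 with simplices:

  0-simplices (5): [v_0], [v_1], [v_2], [v_3], [v_4]
  1-simplices (10): [v_0,v_1], [v_0,v_2], [v_0,v_3], [v_0,v_4], [v_1,v_2], [v_1,v_3], [v_1,v_4], [v_2,v_3], [v_2,v_4], [v_3,v_4]
  2-simplices (10): [v_0,v_1,v_2], [v_0,v_1,v_3], [v_0,v_1,v_4], [v_0,v_2,v_3], [v_0,v_2,v_4], [v_0,v_3,v_4], [v_1,v_2,v_3], [v_1,v_2,v_4], [v_1,v_3,v_4], [v_2,v_3,v_4]
  3-simplices (5): [v_0,v_1,v_2,v_3], [v_0,v_1,v_2,v_4], [v_0,v_1,v_3,v_4], [v_0,v_2,v_3,v_4], [v_1,v_2,v_3,v_4]

Hence C_0 ≅ Z^5, C_1 ≅ Z^10, C_2 ≅ Z^10, C_3 ≅ Z^5.

Boundary ∂_1: C_1 → C_0 sends each edge [p,q] (with p < q) to q − p.
The resulting 5×10 matrix has rank 4, and its Smith normal form has invariant factors (1,1,1,1).

The boundary map ∂_2: C_2 → C_1 acts by ∂[p,q,r] = [q,r] − [p,r] + [p,q]. For instance
  ∂[v_2,v_3,v_4] = [v_3,v_4] − [v_2,v_4] + [v_2,v_3],
  ∂[v_1,v_3,v_4] = [v_3,v_4] − [v_1,v_4] + [v_1,v_3].
The resulting 10×10 matrix has rank 6, and its Smith normal form has invariant factors (1,1,1,1,1,1).

Boundary ∂_3: C_3 → C_2 sends each 3-simplex σ to the alternating sum Σ_i (−1)^i (σ with its i-th vertex removed). For instance
  ∂[v_0,v_1,v_2,v_4] = [v_1,v_2,v_4] − [v_0,v_2,v_4] + [v_0,v_1,v_4] − [v_0,v_1,v_2],
  ∂[v_0,v_1,v_3,v_4] = [v_1,v_3,v_4] − [v_0,v_3,v_4] + [v_0,v_1,v_4] − [v_0,v_1,v_3].
The resulting 10×5 matrix has rank 4, and its Smith normal form has invariant factors (1,1,1,1).

Reading off H_k = ker ∂_k / im ∂_{k+1}:

  H_0: rank C_0 − rank ∂_1 = 5 − 4 = 1, and the invariant factors of ∂_1 are all 1, so H_0 = Z.
  H_1: rank ker ∂_1 − rank ∂_2 = (10 − 4) − 6 = 0, and the invariant factors of ∂_2 are all 1, so H_1 = 0.
  H_2: rank ker ∂_2 − rank ∂_3 = (10 − 6) − 4 = 0, and the invariant factors of ∂_3 are all 1, so H_2 = 0.
  H_3: rank ker ∂_3 − rank ∂_4 = (5 − 4) − 0 = 1, and there is no ∂_4, so H_3 = Z.

Hence the Betti numbers are b_0 = 1, b_1 = 0, b_2 = 0, b_3 = 1.

b_0 = 1, b_1 = 0, b_2 = 0, b_3 = 1.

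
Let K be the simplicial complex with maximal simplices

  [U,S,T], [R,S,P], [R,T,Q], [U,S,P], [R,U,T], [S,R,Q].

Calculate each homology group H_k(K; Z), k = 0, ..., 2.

H_0 ≅ Z,  H_1 ≅ Z,  H_2 = 0.

We work with the vertex ordering P < Q < R < S < T < U. The simplices of K, each written with vertices in increasing order, are:

  0-simplices (6): P, Q, R, S, T, U
  1-simplices (12): PR, PS, PU, QR, QS, QT, RS, RT, RU, ST, SU, TU
  2-simplices (6): PRS, PSU, QRS, QRT, RTU, STU

Hence C_0 ≅ Z^6, C_1 ≅ Z^12, C_2 ≅ Z^6.

The boundary map ∂_1: C_1 → C_0 maps an edge to its endpoints' difference, ∂[p,q] = q − p.
The resulting 6×12 matrix has rank 5, and its Smith normal form has invariant factors (1,1,1,1,1).

∂_2: C_2 → C_1 sends each 2-simplex [p,q,r] to [q,r] − [p,r] + [p,q]. For instance
  ∂PSU = SU − PU + PS,
  ∂PRS = RS − PS + PR.
The 12×6 boundary matrix has rank 6 and Smith normal form diag(1,1,1,1,1,1).

Computing H_k = (kernel of ∂_k) / (image of ∂_{k+1}):

  H_0: rank C_0 − rank ∂_1 = 6 − 5 = 1, and the invariant factors of ∂_1 are all 1, so H_0 ≅ Z.
  H_1: rank ker ∂_1 − rank ∂_2 = (12 − 5) − 6 = 1, and the invariant factors of ∂_2 are all 1, so H_1 ≅ Z.
  H_2: rank ker ∂_2 − rank ∂_3 = (6 − 6) − 0 = 0, and there is no ∂_3, so H_2 ≅ 0.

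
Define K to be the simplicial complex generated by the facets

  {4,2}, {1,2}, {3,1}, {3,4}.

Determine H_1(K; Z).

H_1 ≅ Z.

Order the vertices as 1 < 2 < 3 < 4. Listing each simplex with vertices in this order, K has dimension 1 with simplices:

  0-simplices (4): [1], [2], [3], [4]
  1-simplices (4): [1,2], [1,3], [2,4], [3,4]

Hence C_0 ≅ Z^4, C_1 ≅ Z^4.

∂_1: C_1 → C_0 sends each edge [p,q] (with p < q) to q − p. For instance
  ∂[3,4] = [4] − [3].
The 4×4 boundary matrix has rank 3 and Smith normal form diag(1,1,1).

Computing H_k = (kernel of ∂_k) / (image of ∂_{k+1}):

  H_1: rank ker ∂_1 − rank ∂_2 = (4 − 3) − 0 = 1, and there is no ∂_2, so H_1 = Z.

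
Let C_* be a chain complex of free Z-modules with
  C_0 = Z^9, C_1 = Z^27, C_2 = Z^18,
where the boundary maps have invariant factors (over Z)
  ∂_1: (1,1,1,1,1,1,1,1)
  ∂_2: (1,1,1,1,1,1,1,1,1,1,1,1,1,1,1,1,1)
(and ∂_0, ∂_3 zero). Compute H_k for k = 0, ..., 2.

H_0 ≅ Z,  H_1 ≅ Z^2,  H_2 ≅ Z.

H_0: b_0 = 9 − 0 − 8 = 1; torsion from ∂_1 factors > 1: none. So H_0 ≅ Z.
H_1: b_1 = 27 − 8 − 17 = 2; torsion from ∂_2 factors > 1: none. So H_1 ≅ Z^2.
H_2: b_2 = 18 − 17 − 0 = 1; torsion from ∂_3 factors > 1: none. So H_2 ≅ Z.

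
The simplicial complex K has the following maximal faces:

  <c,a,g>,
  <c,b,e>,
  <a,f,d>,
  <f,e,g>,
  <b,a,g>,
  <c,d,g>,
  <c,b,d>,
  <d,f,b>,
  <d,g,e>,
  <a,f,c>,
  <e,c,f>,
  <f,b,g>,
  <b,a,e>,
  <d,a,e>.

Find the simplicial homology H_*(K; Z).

H_0 = Z,  H_1 = Z^2,  H_2 = Z.

Take the total order a < b < c < d < e < f < g on the vertex set. Then K (dimension 2) consists of the simplices:

  0-simplices (7): a, b, c, d, e, f, g
  1-simplices (21): ab, ac, ad, ae, af, ag, bc, bd, be, bf, bg, cd, ce, cf, cg, de, df, dg, ef, eg, fg
  2-simplices (14): abe, abg, acf, acg, ade, adf, bcd, bce, bdf, bfg, cdg, cef, deg, efg

so the chain groups are C_0 ≅ Z^7, C_1 ≅ Z^21, C_2 ≅ Z^14.

The boundary map ∂_1: C_1 → C_0 maps an edge to its endpoints' difference, ∂[p,q] = q − p. For instance
  ∂cf = f − c.
The 7×21 boundary matrix has rank 6 and Smith normal form diag(1,1,1,1,1,1).

∂_2: C_2 → C_1 sends each 2-simplex [p,q,r] to [q,r] − [p,r] + [p,q]. For instance
  ∂adf = df − af + ad,
  ∂deg = eg − dg + de.
As a 21×14 matrix over Z this has rank 13, with invariant factors (1,1,1,1,1,1,1,1,1,1,1,1,1).

Reading off H_k = ker ∂_k / im ∂_{k+1}:

  H_0: rank C_0 − rank ∂_1 = 7 − 6 = 1, and the invariant factors of ∂_1 are all 1, so H_0 = Z.
  H_1: rank ker ∂_1 − rank ∂_2 = (21 − 6) − 13 = 2, and the invariant factors of ∂_2 are all 1, so H_1 = Z^2.
  H_2: rank ker ∂_2 − rank ∂_3 = (14 − 13) − 0 = 1, and there is no ∂_3, so H_2 = Z.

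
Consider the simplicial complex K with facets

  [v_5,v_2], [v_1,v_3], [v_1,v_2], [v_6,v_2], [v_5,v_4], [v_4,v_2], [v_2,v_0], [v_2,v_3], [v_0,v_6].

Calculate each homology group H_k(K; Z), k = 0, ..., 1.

H_0 = Z,  H_1 = Z^3.

Order the vertices as v_0 < v_1 < v_2 < v_3 < v_4 < v_5 < v_6. Listing each simplex with vertices in this order, K has dimension 1 with simplices:

  0-simplices (7): [v_0], [v_1], [v_2], [v_3], [v_4], [v_5], [v_6]
  1-simplices (9): [v_0,v_2], [v_0,v_6], [v_1,v_2], [v_1,v_3], [v_2,v_3], [v_2,v_4], [v_2,v_5], [v_2,v_6], [v_4,v_5]

Hence C_0 ≅ Z^7, C_1 ≅ Z^9.

The boundary map ∂_1: C_1 → C_0 sends each edge [p,q] (with p < q) to q − p. For instance
  ∂[v_2,v_5] = [v_5] − [v_2].
This gives a 7×9 integer matrix of rank 6; reducing to Smith normal form yields diagonal entries (1,1,1,1,1,1).

Computing H_k = (kernel of ∂_k) / (image of ∂_{k+1}):

  H_0: rank C_0 − rank ∂_1 = 7 − 6 = 1, and the invariant factors of ∂_1 are all 1, so H_0 ≅ Z.
  H_1: rank ker ∂_1 − rank ∂_2 = (9 − 6) − 0 = 3, and there is no ∂_2, so H_1 ≅ Z^3.

As a check, the Euler characteristic is 7 − 9 = -2, which agrees with 1 − 3 = -2.
(K is a triangulation of a wedge of 3 circles.)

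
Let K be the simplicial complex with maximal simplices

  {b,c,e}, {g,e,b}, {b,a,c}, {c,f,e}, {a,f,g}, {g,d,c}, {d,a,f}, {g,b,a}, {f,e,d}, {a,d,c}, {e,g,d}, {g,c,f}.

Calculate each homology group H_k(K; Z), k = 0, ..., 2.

H_0 ≅ Z,  H_1 ≅ Z/2,  H_2 = 0.

K has 7 vertices, 18 edges, 12 triangles.
rank ∂_0 = 0, rank ∂_1 = 6 ⇒ b_0 = 7 − 0 − 6 = 1; all invariant factors of ∂_1 are 1 so no torsion. So H_0 = Z.
rank ∂_1 = 6, rank ∂_2 = 12 ⇒ b_1 = 18 − 6 − 12 = 0; ∂_2 has invariant factor(s) [2] giving torsion. So H_1 = Z/2.
rank ∂_2 = 12, rank ∂_3 = 0 ⇒ b_2 = 12 − 12 − 0 = 0. So H_2 = 0.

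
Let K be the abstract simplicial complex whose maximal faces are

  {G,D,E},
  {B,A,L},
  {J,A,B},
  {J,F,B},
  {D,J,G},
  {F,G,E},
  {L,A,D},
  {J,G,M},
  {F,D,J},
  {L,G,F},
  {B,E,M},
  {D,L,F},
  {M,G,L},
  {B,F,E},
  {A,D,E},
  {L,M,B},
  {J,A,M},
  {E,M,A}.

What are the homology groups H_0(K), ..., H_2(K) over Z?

Order the vertices as A < B < D < E < F < G < J < L < M. Listing each simplex with vertices in this order, K has dimension 2 with simplices:

  0-simplices (9): A, B, D, E, F, G, J, L, M
  1-simplices (27): AB, AD, AE, AJ, AL, AM, BE, BF, BJ, BL, BM, DE, DF, DG, DJ, DL, EF, EG, EM, FG, FJ, FL, GJ, GL, GM, JM, LM
  2-simplices (18): ABJ, ABL, ADE, ADL, AEM, AJM, BEF, BEM, BFJ, BLM, DEG, DFJ, DFL, DGJ, EFG, FGL, GJM, GLM

so the chain groups are C_0 ≅ Z^9, C_1 ≅ Z^27, C_2 ≅ Z^18.

∂_1: C_1 → C_0 sends each edge [p,q] (with p < q) to q − p. For instance
  ∂FL = L − F.
As a 9×27 matrix over Z this has rank 8, with invariant factors (1,1,1,1,1,1,1,1).

∂_2: C_2 → C_1 acts by ∂[p,q,r] = [q,r] − [p,r] + [p,q]. For instance
  ∂ABJ = BJ − AJ + AB,
  ∂DFJ = FJ − DJ + DF.
This gives a 27×18 integer matrix of rank 18; reducing to Smith normal form yields diagonal entries (1,1,1,1,1,1,1,1,1,1,1,1,1,1,1,1,1,2).

Reading off H_k = ker ∂_k / im ∂_{k+1}:

  H_0: rank C_0 − rank ∂_1 = 9 − 8 = 1, and the invariant factors of ∂_1 are all 1, so H_0 ≅ Z.
  H_1: rank ker ∂_1 − rank ∂_2 = (27 − 8) − 18 = 1, and ∂_2 has invariant factor 2 > 1, so H_1 ≅ Z ⊕ Z_2.
  H_2: rank ker ∂_2 − rank ∂_3 = (18 − 18) − 0 = 0, and there is no ∂_3, so H_2 ≅ 0.

H_0 = Z,  H_1 = Z ⊕ Z_2,  H_2 = 0.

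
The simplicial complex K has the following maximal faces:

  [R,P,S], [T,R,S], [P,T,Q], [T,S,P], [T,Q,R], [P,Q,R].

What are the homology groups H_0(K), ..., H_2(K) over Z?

We work with the vertex ordering P < Q < R < S < T. The simplices of K, each written with vertices in increasing order, are:

  0-simplices (5): P, Q, R, S, T
  1-simplices (9): PQ, PR, PS, PT, QR, QT, RS, RT, ST
  2-simplices (6): PQR, PQT, PRS, PST, QRT, RST

so the chain groups are C_0 ≅ Z^5, C_1 ≅ Z^9, C_2 ≅ Z^6.

∂_1: C_1 → C_0 is given by ∂[p,q] = [q] − [p]. For instance
  ∂PT = T − P.
The 5×9 boundary matrix has rank 4 and Smith normal form diag(1,1,1,1).

∂_2: C_2 → C_1 maps a triangle to the signed sum of its edges. For instance
  ∂RST = ST − RT + RS,
  ∂PST = ST − PT + PS.
The resulting 9×6 matrix has rank 5, and its Smith normal form has invariant factors (1,1,1,1,1).

Reading off H_k = ker ∂_k / im ∂_{k+1}:

  H_0: rank C_0 − rank ∂_1 = 5 − 4 = 1, and the invariant factors of ∂_1 are all 1, so H_0 ≅ Z.
  H_1: rank ker ∂_1 − rank ∂_2 = (9 − 4) − 5 = 0, and the invariant factors of ∂_2 are all 1, so H_1 ≅ 0.
  H_2: rank ker ∂_2 − rank ∂_3 = (6 − 5) − 0 = 1, and there is no ∂_3, so H_2 ≅ Z.

As a check, the Euler characteristic is 5 − 9 + 6 = 2, which agrees with 1 − 0 + 1 = 2.
(K is a triangulation of the 2-sphere S^2.)

H_0 ≅ Z,  H_1 = 0,  H_2 ≅ Z.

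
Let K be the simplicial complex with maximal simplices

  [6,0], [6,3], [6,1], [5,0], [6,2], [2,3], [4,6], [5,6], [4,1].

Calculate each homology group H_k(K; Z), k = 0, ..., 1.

H_0 ≅ Z,  H_1 ≅ Z^3.

Take the total order 0 < 1 < 2 < 3 < 4 < 5 < 6 on the vertex set. Then K (dimension 1) consists of the simplices:

  0-simplices (7): [0], [1], [2], [3], [4], [5], [6]
  1-simplices (9): [0,5], [0,6], [1,4], [1,6], [2,3], [2,6], [3,6], [4,6], [5,6]

giving chain groups C_0 ≅ Z^7, C_1 ≅ Z^9.

Boundary ∂_1: C_1 → C_0 is given by ∂[p,q] = [q] − [p]. For instance
  ∂[3,6] = [6] − [3].
This gives a 7×9 integer matrix of rank 6; reducing to Smith normal form yields diagonal entries (1,1,1,1,1,1).

Computing H_k = (kernel of ∂_k) / (image of ∂_{k+1}):

  H_0: rank C_0 − rank ∂_1 = 7 − 6 = 1, and the invariant factors of ∂_1 are all 1, so H_0 = Z.
  H_1: rank ker ∂_1 − rank ∂_2 = (9 − 6) − 0 = 3, and there is no ∂_2, so H_1 = Z^3.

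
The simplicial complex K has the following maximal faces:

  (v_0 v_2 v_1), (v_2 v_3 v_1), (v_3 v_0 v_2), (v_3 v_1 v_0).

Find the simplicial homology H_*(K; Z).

H_0 ≅ Z,  H_1 = 0,  H_2 ≅ Z.

We work with the vertex ordering v_0 < v_1 < v_2 < v_3. The simplices of K, each written with vertices in increasing order, are:

  0-simplices (4): [v_0], [v_1], [v_2], [v_3]
  1-simplices (6): [v_0,v_1], [v_0,v_2], [v_0,v_3], [v_1,v_2], [v_1,v_3], [v_2,v_3]
  2-simplices (4): [v_0,v_1,v_2], [v_0,v_1,v_3], [v_0,v_2,v_3], [v_1,v_2,v_3]

Hence C_0 ≅ Z^4, C_1 ≅ Z^6, C_2 ≅ Z^4.

The boundary map ∂_1: C_1 → C_0 is given by ∂[p,q] = [q] − [p].
The 4×6 boundary matrix has rank 3 and Smith normal form diag(1,1,1).

∂_2: C_2 → C_1 maps a triangle to the signed sum of its edges. For instance
  ∂[v_0,v_1,v_3] = [v_1,v_3] − [v_0,v_3] + [v_0,v_1],
  ∂[v_1,v_2,v_3] = [v_2,v_3] − [v_1,v_3] + [v_1,v_2].
The resulting 6×4 matrix has rank 3, and its Smith normal form has invariant factors (1,1,1).

From H_k ≅ ker(∂_k) / im(∂_{k+1}) we obtain:

  H_0: rank C_0 − rank ∂_1 = 4 − 3 = 1, and the invariant factors of ∂_1 are all 1, so H_0 = Z.
  H_1: rank ker ∂_1 − rank ∂_2 = (6 − 3) − 3 = 0, and the invariant factors of ∂_2 are all 1, so H_1 = 0.
  H_2: rank ker ∂_2 − rank ∂_3 = (4 − 3) − 0 = 1, and there is no ∂_3, so H_2 = Z.

As a check, the Euler characteristic is 4 − 6 + 4 = 2, which agrees with 1 − 0 + 1 = 2.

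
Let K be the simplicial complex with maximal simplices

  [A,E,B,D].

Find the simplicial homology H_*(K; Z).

H_0 = Z,  H_1 = 0,  H_2 = 0,  H_3 = 0.

Fix the vertex order A < B < D < E and write every simplex with vertices in increasing order. Then dim K = 3 and the simplices of K are:

  0-simplices (4): A, B, D, E
  1-simplices (6): AB, AD, AE, BD, BE, DE
  2-simplices (4): ABD, ABE, ADE, BDE
  3-simplices (1): ABDE

so the chain groups are C_0 ≅ Z^4, C_1 ≅ Z^6, C_2 ≅ Z^4, C_3 ≅ Z^1.

The boundary map ∂_1: C_1 → C_0 sends each edge [p,q] (with p < q) to q − p.
As a 4×6 matrix over Z this has rank 3, with invariant factors (1,1,1).

∂_2: C_2 → C_1 sends each 2-simplex [p,q,r] to [q,r] − [p,r] + [p,q]. For instance
  ∂ABE = BE − AE + AB,
  ∂ABD = BD − AD + AB.
As a 6×4 matrix over Z this has rank 3, with invariant factors (1,1,1).

The boundary map ∂_3: C_3 → C_2 sends each 3-simplex σ to the alternating sum Σ_i (−1)^i (σ with its i-th vertex removed). For instance
  ∂ABDE = BDE − ADE + ABE − ABD.
The resulting 4×1 matrix has rank 1, and its Smith normal form has invariant factors (1).

Computing H_k = (kernel of ∂_k) / (image of ∂_{k+1}):

  H_0: rank C_0 − rank ∂_1 = 4 − 3 = 1, and the invariant factors of ∂_1 are all 1, so H_0 = Z.
  H_1: rank ker ∂_1 − rank ∂_2 = (6 − 3) − 3 = 0, and the invariant factors of ∂_2 are all 1, so H_1 = 0.
  H_2: rank ker ∂_2 − rank ∂_3 = (4 − 3) − 1 = 0, and the invariant factors of ∂_3 are all 1, so H_2 = 0.
  H_3: rank ker ∂_3 − rank ∂_4 = (1 − 1) − 0 = 0, and there is no ∂_4, so H_3 = 0.

As a check, the Euler characteristic is 4 − 6 + 4 − 1 = 1, which agrees with 1 − 0 + 0 − 0 = 1.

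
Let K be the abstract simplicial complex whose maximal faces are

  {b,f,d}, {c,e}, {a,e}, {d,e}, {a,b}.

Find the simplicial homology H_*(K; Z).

Take the total order a < b < c < d < e < f on the vertex set. Then K (dimension 2) consists of the simplices:

  0-simplices (6): a, b, c, d, e, f
  1-simplices (7): ab, ae, bd, bf, ce, de, df
  2-simplices (1): bdf

Hence C_0 ≅ Z^6, C_1 ≅ Z^7, C_2 ≅ Z^1.

∂_1: C_1 → C_0 maps an edge to its endpoints' difference, ∂[p,q] = q − p. For instance
  ∂ab = b − a.
As a 6×7 matrix over Z this has rank 5, with invariant factors (1,1,1,1,1).

∂_2: C_2 → C_1 maps a triangle to the signed sum of its edges. For instance
  ∂bdf = df − bf + bd.
As a 7×1 matrix over Z this has rank 1, with invariant factors (1).

Computing H_k = (kernel of ∂_k) / (image of ∂_{k+1}):

  H_0: rank C_0 − rank ∂_1 = 6 − 5 = 1, and the invariant factors of ∂_1 are all 1, so H_0 ≅ Z.
  H_1: rank ker ∂_1 − rank ∂_2 = (7 − 5) − 1 = 1, and the invariant factors of ∂_2 are all 1, so H_1 ≅ Z.
  H_2: rank ker ∂_2 − rank ∂_3 = (1 − 1) − 0 = 0, and there is no ∂_3, so H_2 ≅ 0.

H_0 = Z,  H_1 = Z,  H_2 = 0.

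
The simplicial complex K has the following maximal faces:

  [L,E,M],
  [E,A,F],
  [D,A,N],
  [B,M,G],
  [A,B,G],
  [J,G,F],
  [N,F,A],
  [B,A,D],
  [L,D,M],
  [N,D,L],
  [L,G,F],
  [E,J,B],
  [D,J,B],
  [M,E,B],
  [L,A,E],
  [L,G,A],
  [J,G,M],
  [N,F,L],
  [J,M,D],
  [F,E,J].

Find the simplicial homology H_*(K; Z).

Fix the vertex order A < B < D < E < F < G < J < L < M < N and write every simplex with vertices in increasing order. Then dim K = 2 and the simplices of K are:

  0-simplices (10): A, B, D, E, F, G, J, L, M, N
  1-simplices (30): AB, AD, AE, AF, AG, AL, AN, BD, BE, BG, BJ, BM, DJ, DL, DM, DN, EF, EJ, EL, EM, FG, FJ, FL, FN, GJ, GL, GM, JM, LM, LN
  2-simplices (20): ABD, ABG, ADN, AEF, AEL, AFN, AGL, BDJ, BEJ, BEM, BGM, DJM, DLM, DLN, EFJ, ELM, FGJ, FGL, FLN, GJM

Hence C_0 ≅ Z^10, C_1 ≅ Z^30, C_2 ≅ Z^20.

The boundary map ∂_1: C_1 → C_0 is given by ∂[p,q] = [q] − [p]. For instance
  ∂AD = D − A.
This gives a 10×30 integer matrix of rank 9; reducing to Smith normal form yields diagonal entries (1,1,1,1,1,1,1,1,1).

Boundary ∂_2: C_2 → C_1 maps a triangle to the signed sum of its edges. For instance
  ∂GJM = JM − GM + GJ,
  ∂BDJ = DJ − BJ + BD.
This gives a 30×20 integer matrix of rank 20; reducing to Smith normal form yields diagonal entries (1,1,1,1,1,1,1,1,1,1,1,1,1,1,1,1,1,1,1,2).

Now H_k = ker ∂_k / im ∂_{k+1}, so:

  H_0: rank C_0 − rank ∂_1 = 10 − 9 = 1, and the invariant factors of ∂_1 are all 1, so H_0 ≅ Z.
  H_1: rank ker ∂_1 − rank ∂_2 = (30 − 9) − 20 = 1, and ∂_2 has invariant factor 2 > 1, so H_1 ≅ Z ⊕ Z/2.
  H_2: rank ker ∂_2 − rank ∂_3 = (20 − 20) − 0 = 0, and there is no ∂_3, so H_2 ≅ 0.

(K is a triangulation of the Klein bottle.)

H_0 ≅ Z,  H_1 ≅ Z ⊕ Z/2,  H_2 = 0.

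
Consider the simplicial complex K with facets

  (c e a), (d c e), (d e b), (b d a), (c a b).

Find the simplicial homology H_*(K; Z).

Order the vertices as a < b < c < d < e. Listing each simplex with vertices in this order, K has dimension 2 with simplices:

  0-simplices (5): a, b, c, d, e
  1-simplices (10): ab, ac, ad, ae, bc, bd, be, cd, ce, de
  2-simplices (5): abc, abd, ace, bde, cde

so the chain groups are C_0 ≅ Z^5, C_1 ≅ Z^10, C_2 ≅ Z^5.

The boundary map ∂_1: C_1 → C_0 maps an edge to its endpoints' difference, ∂[p,q] = q − p.
This gives a 5×10 integer matrix of rank 4; reducing to Smith normal form yields diagonal entries (1,1,1,1).

∂_2: C_2 → C_1 maps a triangle to the signed sum of its edges. For instance
  ∂bde = de − be + bd,
  ∂ace = ce − ae + ac.
The 10×5 boundary matrix has rank 5 and Smith normal form diag(1,1,1,1,1).

Now H_k = ker ∂_k / im ∂_{k+1}, so:

  H_0: rank C_0 − rank ∂_1 = 5 − 4 = 1, and the invariant factors of ∂_1 are all 1, so H_0 ≅ Z.
  H_1: rank ker ∂_1 − rank ∂_2 = (10 − 4) − 5 = 1, and the invariant factors of ∂_2 are all 1, so H_1 ≅ Z.
  H_2: rank ker ∂_2 − rank ∂_3 = (5 − 5) − 0 = 0, and there is no ∂_3, so H_2 ≅ 0.

As a check, the Euler characteristic is 5 − 10 + 5 = 0, which agrees with 1 − 1 + 0 = 0.
(K is a triangulation of the Möbius band.)

H_0 = Z,  H_1 = Z,  H_2 = 0.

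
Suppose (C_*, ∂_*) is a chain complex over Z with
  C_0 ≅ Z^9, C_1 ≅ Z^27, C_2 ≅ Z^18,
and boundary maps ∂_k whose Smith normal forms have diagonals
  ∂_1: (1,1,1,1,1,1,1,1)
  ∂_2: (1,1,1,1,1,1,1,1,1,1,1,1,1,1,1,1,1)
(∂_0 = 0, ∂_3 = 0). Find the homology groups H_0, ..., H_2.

H_0 ≅ Z,  H_1 ≅ Z^2,  H_2 ≅ Z.

H_0: b_0 = 9 − 0 − 8 = 1; torsion from ∂_1 factors > 1: none. So H_0 ≅ Z.
H_1: b_1 = 27 − 8 − 17 = 2; torsion from ∂_2 factors > 1: none. So H_1 ≅ Z^2.
H_2: b_2 = 18 − 17 − 0 = 1; torsion from ∂_3 factors > 1: none. So H_2 ≅ Z.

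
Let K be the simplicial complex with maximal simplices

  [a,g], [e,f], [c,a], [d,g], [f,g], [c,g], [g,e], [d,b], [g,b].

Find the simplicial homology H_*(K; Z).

H_0 = Z,  H_1 = Z^3.

Order the vertices as a < b < c < d < e < f < g. Listing each simplex with vertices in this order, K has dimension 1 with simplices:

  0-simplices (7): a, b, c, d, e, f, g
  1-simplices (9): ac, ag, bd, bg, cg, dg, ef, eg, fg

giving chain groups C_0 ≅ Z^7, C_1 ≅ Z^9.

The boundary map ∂_1: C_1 → C_0 maps an edge to its endpoints' difference, ∂[p,q] = q − p. For instance
  ∂ag = g − a.
As a 7×9 matrix over Z this has rank 6, with invariant factors (1,1,1,1,1,1).

Reading off H_k = ker ∂_k / im ∂_{k+1}:

  H_0: rank C_0 − rank ∂_1 = 7 − 6 = 1, and the invariant factors of ∂_1 are all 1, so H_0 ≅ Z.
  H_1: rank ker ∂_1 − rank ∂_2 = (9 − 6) − 0 = 3, and there is no ∂_2, so H_1 ≅ Z^3.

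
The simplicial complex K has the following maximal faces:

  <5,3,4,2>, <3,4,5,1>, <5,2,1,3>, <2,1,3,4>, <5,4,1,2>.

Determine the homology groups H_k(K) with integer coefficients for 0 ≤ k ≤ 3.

Take the total order 1 < 2 < 3 < 4 < 5 on the vertex set. Then K (dimension 3) consists of the simplices:

  0-simplices (5): [1], [2], [3], [4], [5]
  1-simplices (10): [1,2], [1,3], [1,4], [1,5], [2,3], [2,4], [2,5], [3,4], [3,5], [4,5]
  2-simplices (10): [1,2,3], [1,2,4], [1,2,5], [1,3,4], [1,3,5], [1,4,5], [2,3,4], [2,3,5], [2,4,5], [3,4,5]
  3-simplices (5): [1,2,3,4], [1,2,3,5], [1,2,4,5], [1,3,4,5], [2,3,4,5]

Hence C_0 ≅ Z^5, C_1 ≅ Z^10, C_2 ≅ Z^10, C_3 ≅ Z^5.

Boundary ∂_1: C_1 → C_0 is given by ∂[p,q] = [q] − [p]. For instance
  ∂[3,5] = [5] − [3].
The resulting 5×10 matrix has rank 4, and its Smith normal form has invariant factors (1,1,1,1).

The boundary map ∂_2: C_2 → C_1 acts by ∂[p,q,r] = [q,r] − [p,r] + [p,q]. For instance
  ∂[2,3,4] = [3,4] − [2,4] + [2,3],
  ∂[1,2,4] = [2,4] − [1,4] + [1,2].
This gives a 10×10 integer matrix of rank 6; reducing to Smith normal form yields diagonal entries (1,1,1,1,1,1).

∂_3: C_3 → C_2 sends each 3-simplex σ to the alternating sum Σ_i (−1)^i (σ with its i-th vertex removed). For instance
  ∂[1,2,3,4] = [2,3,4] − [1,3,4] + [1,2,4] − [1,2,3],
  ∂[1,3,4,5] = [3,4,5] − [1,4,5] + [1,3,5] − [1,3,4].
The resulting 10×5 matrix has rank 4, and its Smith normal form has invariant factors (1,1,1,1).

Now H_k = ker ∂_k / im ∂_{k+1}, so:

  H_0: rank C_0 − rank ∂_1 = 5 − 4 = 1, and the invariant factors of ∂_1 are all 1, so H_0 ≅ Z.
  H_1: rank ker ∂_1 − rank ∂_2 = (10 − 4) − 6 = 0, and the invariant factors of ∂_2 are all 1, so H_1 ≅ 0.
  H_2: rank ker ∂_2 − rank ∂_3 = (10 − 6) − 4 = 0, and the invariant factors of ∂_3 are all 1, so H_2 ≅ 0.
  H_3: rank ker ∂_3 − rank ∂_4 = (5 − 4) − 0 = 1, and there is no ∂_4, so H_3 ≅ Z.

As a check, the Euler characteristic is 5 − 10 + 10 − 5 = 0, which agrees with 1 − 0 + 0 − 1 = 0.

H_0 ≅ Z,  H_1 = 0,  H_2 = 0,  H_3 ≅ Z.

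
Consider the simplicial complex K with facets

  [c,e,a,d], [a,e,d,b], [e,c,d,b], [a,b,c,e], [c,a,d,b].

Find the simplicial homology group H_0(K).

Order the vertices as a < b < c < d < e. Listing each simplex with vertices in this order, K has dimension 3 with simplices:

  0-simplices (5): a, b, c, d, e
  1-simplices (10): ab, ac, ad, ae, bc, bd, be, cd, ce, de
  2-simplices (10): abc, abd, abe, acd, ace, ade, bcd, bce, bde, cde
  3-simplices (5): abcd, abce, abde, acde, bcde

giving chain groups C_0 ≅ Z^5, C_1 ≅ Z^10, C_2 ≅ Z^10, C_3 ≅ Z^5.

∂_1: C_1 → C_0 is given by ∂[p,q] = [q] − [p]. For instance
  ∂cd = d − c.
This gives a 5×10 integer matrix of rank 4; reducing to Smith normal form yields diagonal entries (1,1,1,1).

The boundary map ∂_2: C_2 → C_1 sends each 2-simplex [p,q,r] to [q,r] − [p,r] + [p,q]. For instance
  ∂acd = cd − ad + ac,
  ∂abd = bd − ad + ab.
As a 10×10 matrix over Z this has rank 6, with invariant factors (1,1,1,1,1,1).

∂_3: C_3 → C_2 sends each 3-simplex σ to the alternating sum Σ_i (−1)^i (σ with its i-th vertex removed). For instance
  ∂acde = cde − ade + ace − acd,
  ∂abde = bde − ade + abe − abd.
This gives a 10×5 integer matrix of rank 4; reducing to Smith normal form yields diagonal entries (1,1,1,1).

Now H_k = ker ∂_k / im ∂_{k+1}, so:

  H_0: rank C_0 − rank ∂_1 = 5 − 4 = 1, and the invariant factors of ∂_1 are all 1, so H_0 = Z.

H_0 = Z.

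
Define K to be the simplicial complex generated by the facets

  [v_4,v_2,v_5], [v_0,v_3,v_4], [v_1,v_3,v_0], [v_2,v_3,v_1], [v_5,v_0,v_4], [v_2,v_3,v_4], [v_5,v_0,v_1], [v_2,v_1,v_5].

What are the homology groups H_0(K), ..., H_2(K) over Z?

Order the vertices as v_0 < v_1 < v_2 < v_3 < v_4 < v_5. Listing each simplex with vertices in this order, K has dimension 2 with simplices:

  0-simplices (6): [v_0], [v_1], [v_2], [v_3], [v_4], [v_5]
  1-simplices (12): [v_0,v_1], [v_0,v_3], [v_0,v_4], [v_0,v_5], [v_1,v_2], [v_1,v_3], [v_1,v_5], [v_2,v_3], [v_2,v_4], [v_2,v_5], [v_3,v_4], [v_4,v_5]
  2-simplices (8): [v_0,v_1,v_3], [v_0,v_1,v_5], [v_0,v_3,v_4], [v_0,v_4,v_5], [v_1,v_2,v_3], [v_1,v_2,v_5], [v_2,v_3,v_4], [v_2,v_4,v_5]

Hence C_0 ≅ Z^6, C_1 ≅ Z^12, C_2 ≅ Z^8.

Boundary ∂_1: C_1 → C_0 is given by ∂[p,q] = [q] − [p]. For instance
  ∂[v_4,v_5] = [v_5] − [v_4].
The 6×12 boundary matrix has rank 5 and Smith normal form diag(1,1,1,1,1).

∂_2: C_2 → C_1 sends each 2-simplex [p,q,r] to [q,r] − [p,r] + [p,q]. For instance
  ∂[v_2,v_4,v_5] = [v_4,v_5] − [v_2,v_5] + [v_2,v_4],
  ∂[v_0,v_1,v_3] = [v_1,v_3] − [v_0,v_3] + [v_0,v_1].
The resulting 12×8 matrix has rank 7, and its Smith normal form has invariant factors (1,1,1,1,1,1,1).

Computing H_k = (kernel of ∂_k) / (image of ∂_{k+1}):

  H_0: rank C_0 − rank ∂_1 = 6 − 5 = 1, and the invariant factors of ∂_1 are all 1, so H_0 = Z.
  H_1: rank ker ∂_1 − rank ∂_2 = (12 − 5) − 7 = 0, and the invariant factors of ∂_2 are all 1, so H_1 = 0.
  H_2: rank ker ∂_2 − rank ∂_3 = (8 − 7) − 0 = 1, and there is no ∂_3, so H_2 = Z.

H_0 = Z,  H_1 = 0,  H_2 = Z.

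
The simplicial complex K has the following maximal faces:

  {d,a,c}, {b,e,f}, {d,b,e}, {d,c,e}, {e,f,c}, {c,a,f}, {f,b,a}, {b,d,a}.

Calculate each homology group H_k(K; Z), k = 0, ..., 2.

K has 6 vertices, 12 edges, 8 triangles.
rank ∂_0 = 0, rank ∂_1 = 5 ⇒ b_0 = 6 − 0 − 5 = 1; all invariant factors of ∂_1 are 1 so no torsion. So H_0 ≅ Z.
rank ∂_1 = 5, rank ∂_2 = 7 ⇒ b_1 = 12 − 5 − 7 = 0; all invariant factors of ∂_2 are 1 so no torsion. So H_1 ≅ 0.
rank ∂_2 = 7, rank ∂_3 = 0 ⇒ b_2 = 8 − 7 − 0 = 1. So H_2 ≅ Z.

H_0 = Z,  H_1 = 0,  H_2 = Z.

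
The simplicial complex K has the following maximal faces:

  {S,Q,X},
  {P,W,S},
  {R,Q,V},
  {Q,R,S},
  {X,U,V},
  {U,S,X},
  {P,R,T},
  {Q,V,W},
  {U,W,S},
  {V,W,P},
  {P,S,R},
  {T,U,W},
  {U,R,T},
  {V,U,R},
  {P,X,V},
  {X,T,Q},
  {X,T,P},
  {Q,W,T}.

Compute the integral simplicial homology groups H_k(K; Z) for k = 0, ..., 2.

Take the total order P < Q < R < S < T < U < V < W < X on the vertex set. Then K (dimension 2) consists of the simplices:

  0-simplices (9): P, Q, R, S, T, U, V, W, X
  1-simplices (27): PR, PS, PT, PV, PW, PX, QR, QS, QT, QV, QW, QX, RS, RT, RU, RV, SU, SW, SX, TU, TW, TX, UV, UW, UX, VW, VX
  2-simplices (18): PRS, PRT, PSW, PTX, PVW, PVX, QRS, QRV, QSX, QTW, QTX, QVW, RTU, RUV, SUW, SUX, TUW, UVX

giving chain groups C_0 ≅ Z^9, C_1 ≅ Z^27, C_2 ≅ Z^18.

Boundary ∂_1: C_1 → C_0 maps an edge to its endpoints' difference, ∂[p,q] = q − p. For instance
  ∂QV = V − Q.
The resulting 9×27 matrix has rank 8, and its Smith normal form has invariant factors (1,1,1,1,1,1,1,1).

Boundary ∂_2: C_2 → C_1 sends each 2-simplex [p,q,r] to [q,r] − [p,r] + [p,q]. For instance
  ∂PRT = RT − PT + PR,
  ∂RTU = TU − RU + RT.
This gives a 27×18 integer matrix of rank 17; reducing to Smith normal form yields diagonal entries (1,1,1,1,1,1,1,1,1,1,1,1,1,1,1,1,1).

Now H_k = ker ∂_k / im ∂_{k+1}, so:

  H_0: rank C_0 − rank ∂_1 = 9 − 8 = 1, and the invariant factors of ∂_1 are all 1, so H_0 ≅ Z.
  H_1: rank ker ∂_1 − rank ∂_2 = (27 − 8) − 17 = 2, and the invariant factors of ∂_2 are all 1, so H_1 ≅ Z^2.
  H_2: rank ker ∂_2 − rank ∂_3 = (18 − 17) − 0 = 1, and there is no ∂_3, so H_2 ≅ Z.

H_0 = Z,  H_1 = Z^2,  H_2 = Z.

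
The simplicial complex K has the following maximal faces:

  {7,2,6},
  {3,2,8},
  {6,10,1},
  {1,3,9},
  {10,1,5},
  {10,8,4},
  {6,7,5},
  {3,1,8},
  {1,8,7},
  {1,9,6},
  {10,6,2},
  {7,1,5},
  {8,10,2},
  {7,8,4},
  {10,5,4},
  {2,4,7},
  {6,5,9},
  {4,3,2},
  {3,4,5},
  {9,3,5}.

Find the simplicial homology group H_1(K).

Fix the vertex order 1 < 2 < 3 < 4 < 5 < 6 < 7 < 8 < 9 < 10 and write every simplex with vertices in increasing order. Then dim K = 2 and the simplices of K are:

  0-simplices (10): [1], [2], [3], [4], [5], [6], [7], [8], [9], [10]
  1-simplices (30): (30 of them)
  2-simplices (20): (20 of them)

so the chain groups are C_0 ≅ Z^10, C_1 ≅ Z^30, C_2 ≅ Z^20.

∂_1: C_1 → C_0 is given by ∂[p,q] = [q] − [p].
As a 10×30 matrix over Z this has rank 9, with invariant factors (1,1,1,1,1,1,1,1,1).

∂_2: C_2 → C_1 sends each 2-simplex [p,q,r] to [q,r] − [p,r] + [p,q]. For instance
  ∂[1,5,7] = [5,7] − [1,7] + [1,5],
  ∂[4,5,10] = [5,10] − [4,10] + [4,5].
As a 30×20 matrix over Z this has rank 20, with invariant factors (1,1,1,1,1,1,1,1,1,1,1,1,1,1,1,1,1,1,1,2).

Reading off H_k = ker ∂_k / im ∂_{k+1}:

  H_1: rank ker ∂_1 − rank ∂_2 = (30 − 9) − 20 = 1, and ∂_2 has invariant factor 2 > 1, so H_1 ≅ Z × Z/2.

H_1 ≅ Z × Z/2.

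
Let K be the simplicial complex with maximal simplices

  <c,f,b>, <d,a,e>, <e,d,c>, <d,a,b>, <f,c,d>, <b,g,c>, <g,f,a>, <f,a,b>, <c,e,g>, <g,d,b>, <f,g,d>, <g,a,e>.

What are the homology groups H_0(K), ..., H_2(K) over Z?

K has 7 vertices, 18 edges, 12 triangles.
rank ∂_0 = 0, rank ∂_1 = 6 ⇒ b_0 = 7 − 0 − 6 = 1; all invariant factors of ∂_1 are 1 so no torsion. So H_0 = Z.
rank ∂_1 = 6, rank ∂_2 = 12 ⇒ b_1 = 18 − 6 − 12 = 0; ∂_2 has invariant factor(s) [2] giving torsion. So H_1 = Z/2Z.
rank ∂_2 = 12, rank ∂_3 = 0 ⇒ b_2 = 12 − 12 − 0 = 0. So H_2 = 0.

H_0 ≅ Z,  H_1 ≅ Z/2Z,  H_2 = 0.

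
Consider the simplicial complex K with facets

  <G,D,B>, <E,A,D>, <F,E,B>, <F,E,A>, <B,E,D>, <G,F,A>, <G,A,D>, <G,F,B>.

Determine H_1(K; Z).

H_1 ≅ 0.

Fix the vertex order A < B < D < E < F < G and write every simplex with vertices in increasing order. Then dim K = 2 and the simplices of K are:

  0-simplices (6): A, B, D, E, F, G
  1-simplices (12): AD, AE, AF, AG, BD, BE, BF, BG, DE, DG, EF, FG
  2-simplices (8): ADE, ADG, AEF, AFG, BDE, BDG, BEF, BFG

so the chain groups are C_0 ≅ Z^6, C_1 ≅ Z^12, C_2 ≅ Z^8.

∂_1: C_1 → C_0 is given by ∂[p,q] = [q] − [p].
The resulting 6×12 matrix has rank 5, and its Smith normal form has invariant factors (1,1,1,1,1).

∂_2: C_2 → C_1 sends each 2-simplex [p,q,r] to [q,r] − [p,r] + [p,q]. For instance
  ∂AFG = FG − AG + AF,
  ∂BDG = DG − BG + BD.
The resulting 12×8 matrix has rank 7, and its Smith normal form has invariant factors (1,1,1,1,1,1,1).

Now H_k = ker ∂_k / im ∂_{k+1}, so:

  H_1: rank ker ∂_1 − rank ∂_2 = (12 − 5) − 7 = 0, and the invariant factors of ∂_2 are all 1, so H_1 ≅ 0.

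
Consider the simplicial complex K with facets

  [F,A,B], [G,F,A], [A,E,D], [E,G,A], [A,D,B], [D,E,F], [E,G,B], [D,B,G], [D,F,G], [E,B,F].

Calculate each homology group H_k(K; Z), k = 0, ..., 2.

We work with the vertex ordering A < B < D < E < F < G. The simplices of K, each written with vertices in increasing order, are:

  0-simplices (6): A, B, D, E, F, G
  1-simplices (15): AB, AD, AE, AF, AG, BD, BE, BF, BG, DE, DF, DG, EF, EG, FG
  2-simplices (10): ABD, ABF, ADE, AEG, AFG, BDG, BEF, BEG, DEF, DFG

so the chain groups are C_0 ≅ Z^6, C_1 ≅ Z^15, C_2 ≅ Z^10.

∂_1: C_1 → C_0 is given by ∂[p,q] = [q] − [p].
The resulting 6×15 matrix has rank 5, and its Smith normal form has invariant factors (1,1,1,1,1).

∂_2: C_2 → C_1 maps a triangle to the signed sum of its edges. For instance
  ∂ABF = BF − AF + AB,
  ∂BEF = EF − BF + BE.
This gives a 15×10 integer matrix of rank 10; reducing to Smith normal form yields diagonal entries (1,1,1,1,1,1,1,1,1,2).

Computing H_k = (kernel of ∂_k) / (image of ∂_{k+1}):

  H_0: rank C_0 − rank ∂_1 = 6 − 5 = 1, and the invariant factors of ∂_1 are all 1, so H_0 = Z.
  H_1: rank ker ∂_1 − rank ∂_2 = (15 − 5) − 10 = 0, and ∂_2 has invariant factor 2 > 1, so H_1 = Z/2Z.
  H_2: rank ker ∂_2 − rank ∂_3 = (10 − 10) − 0 = 0, and there is no ∂_3, so H_2 = 0.

As a check, the Euler characteristic is 6 − 15 + 10 = 1, which agrees with 1 − 0 + 0 = 1.

H_0 ≅ Z,  H_1 ≅ Z/2Z,  H_2 = 0.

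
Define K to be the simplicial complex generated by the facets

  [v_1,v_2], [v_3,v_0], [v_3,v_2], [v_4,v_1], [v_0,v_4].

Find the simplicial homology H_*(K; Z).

We work with the vertex ordering v_0 < v_1 < v_2 < v_3 < v_4. The simplices of K, each written with vertices in increasing order, are:

  0-simplices (5): [v_0], [v_1], [v_2], [v_3], [v_4]
  1-simplices (5): [v_0,v_3], [v_0,v_4], [v_1,v_2], [v_1,v_4], [v_2,v_3]

so the chain groups are C_0 ≅ Z^5, C_1 ≅ Z^5.

Boundary ∂_1: C_1 → C_0 maps an edge to its endpoints' difference, ∂[p,q] = q − p.
This gives a 5×5 integer matrix of rank 4; reducing to Smith normal form yields diagonal entries (1,1,1,1).

From H_k ≅ ker(∂_k) / im(∂_{k+1}) we obtain:

  H_0: rank C_0 − rank ∂_1 = 5 − 4 = 1, and the invariant factors of ∂_1 are all 1, so H_0 = Z.
  H_1: rank ker ∂_1 − rank ∂_2 = (5 − 4) − 0 = 1, and there is no ∂_2, so H_1 = Z.

H_0 = Z,  H_1 = Z.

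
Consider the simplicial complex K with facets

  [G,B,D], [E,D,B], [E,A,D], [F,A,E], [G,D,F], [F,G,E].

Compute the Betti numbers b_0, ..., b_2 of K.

We work with the vertex ordering A < B < D < E < F < G. The simplices of K, each written with vertices in increasing order, are:

  0-simplices (6): A, B, D, E, F, G
  1-simplices (12): AD, AE, AF, BD, BE, BG, DE, DF, DG, EF, EG, FG
  2-simplices (6): ADE, AEF, BDE, BDG, DFG, EFG

Hence C_0 ≅ Z^6, C_1 ≅ Z^12, C_2 ≅ Z^6.

Boundary ∂_1: C_1 → C_0 is given by ∂[p,q] = [q] − [p]. For instance
  ∂DE = E − D.
This gives a 6×12 integer matrix of rank 5; reducing to Smith normal form yields diagonal entries (1,1,1,1,1).

∂_2: C_2 → C_1 maps a triangle to the signed sum of its edges. For instance
  ∂DFG = FG − DG + DF,
  ∂BDE = DE − BE + BD.
The resulting 12×6 matrix has rank 6, and its Smith normal form has invariant factors (1,1,1,1,1,1).

Reading off H_k = ker ∂_k / im ∂_{k+1}:

  H_0: rank C_0 − rank ∂_1 = 6 − 5 = 1, and the invariant factors of ∂_1 are all 1, so H_0 ≅ Z.
  H_1: rank ker ∂_1 − rank ∂_2 = (12 − 5) − 6 = 1, and the invariant factors of ∂_2 are all 1, so H_1 ≅ Z.
  H_2: rank ker ∂_2 − rank ∂_3 = (6 − 6) − 0 = 0, and there is no ∂_3, so H_2 ≅ 0.

As a check, the Euler characteristic is 6 − 12 + 6 = 0, which agrees with 1 − 1 + 0 = 0.
(K is a triangulation of the cylinder S^1 x I.)

Hence the Betti numbers are b_0 = 1, b_1 = 1, b_2 = 0.

b_0 = 1, b_1 = 1, b_2 = 0.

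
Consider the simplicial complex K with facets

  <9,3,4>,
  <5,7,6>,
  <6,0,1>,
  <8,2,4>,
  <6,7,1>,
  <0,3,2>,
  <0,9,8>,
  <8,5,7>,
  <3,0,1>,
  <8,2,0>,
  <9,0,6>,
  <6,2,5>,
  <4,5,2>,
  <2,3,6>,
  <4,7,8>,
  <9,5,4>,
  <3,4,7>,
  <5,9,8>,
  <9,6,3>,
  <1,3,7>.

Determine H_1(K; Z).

Fix the vertex order 0 < 1 < 2 < 3 < 4 < 5 < 6 < 7 < 8 < 9 and write every simplex with vertices in increasing order. Then dim K = 2 and the simplices of K are:

  0-simplices (10): [0], [1], [2], [3], [4], [5], [6], [7], [8], [9]
  1-simplices (30): (30 of them)
  2-simplices (20): (20 of them)

so the chain groups are C_0 ≅ Z^10, C_1 ≅ Z^30, C_2 ≅ Z^20.

Boundary ∂_1: C_1 → C_0 maps an edge to its endpoints' difference, ∂[p,q] = q − p. For instance
  ∂[3,4] = [4] − [3].
The 10×30 boundary matrix has rank 9 and Smith normal form diag(1,1,1,1,1,1,1,1,1).

Boundary ∂_2: C_2 → C_1 acts by ∂[p,q,r] = [q,r] − [p,r] + [p,q]. For instance
  ∂[4,7,8] = [7,8] − [4,8] + [4,7],
  ∂[0,8,9] = [8,9] − [0,9] + [0,8].
As a 30×20 matrix over Z this has rank 20, with invariant factors (1,1,1,1,1,1,1,1,1,1,1,1,1,1,1,1,1,1,1,2).

Now H_k = ker ∂_k / im ∂_{k+1}, so:

  H_1: rank ker ∂_1 − rank ∂_2 = (30 − 9) − 20 = 1, and ∂_2 has invariant factor 2 > 1, so H_1 ≅ Z ⊕ Z/2.

H_1 ≅ Z ⊕ Z/2.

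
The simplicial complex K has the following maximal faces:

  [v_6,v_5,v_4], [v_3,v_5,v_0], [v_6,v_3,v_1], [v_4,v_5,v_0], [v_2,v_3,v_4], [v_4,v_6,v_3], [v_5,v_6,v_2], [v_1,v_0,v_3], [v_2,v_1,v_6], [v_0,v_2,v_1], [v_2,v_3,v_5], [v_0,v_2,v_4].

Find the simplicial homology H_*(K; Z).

Fix the vertex order v_0 < v_1 < v_2 < v_3 < v_4 < v_5 < v_6 and write every simplex with vertices in increasing order. Then dim K = 2 and the simplices of K are:

  0-simplices (7): [v_0], [v_1], [v_2], [v_3], [v_4], [v_5], [v_6]
  1-simplices (18): (18 of them)
  2-simplices (12): (12 of them)

giving chain groups C_0 ≅ Z^7, C_1 ≅ Z^18, C_2 ≅ Z^12.

∂_1: C_1 → C_0 is given by ∂[p,q] = [q] − [p]. For instance
  ∂[v_4,v_6] = [v_6] − [v_4].
The 7×18 boundary matrix has rank 6 and Smith normal form diag(1,1,1,1,1,1).

Boundary ∂_2: C_2 → C_1 acts by ∂[p,q,r] = [q,r] − [p,r] + [p,q]. For instance
  ∂[v_3,v_4,v_6] = [v_4,v_6] − [v_3,v_6] + [v_3,v_4],
  ∂[v_4,v_5,v_6] = [v_5,v_6] − [v_4,v_6] + [v_4,v_5].
The resulting 18×12 matrix has rank 12, and its Smith normal form has invariant factors (1,1,1,1,1,1,1,1,1,1,1,2).

Computing H_k = (kernel of ∂_k) / (image of ∂_{k+1}):

  H_0: rank C_0 − rank ∂_1 = 7 − 6 = 1, and the invariant factors of ∂_1 are all 1, so H_0 ≅ Z.
  H_1: rank ker ∂_1 − rank ∂_2 = (18 − 6) − 12 = 0, and ∂_2 has invariant factor 2 > 1, so H_1 ≅ Z/2.
  H_2: rank ker ∂_2 − rank ∂_3 = (12 − 12) − 0 = 0, and there is no ∂_3, so H_2 ≅ 0.

As a check, the Euler characteristic is 7 − 18 + 12 = 1, which agrees with 1 − 0 + 0 = 1.

H_0 ≅ Z,  H_1 ≅ Z/2,  H_2 = 0.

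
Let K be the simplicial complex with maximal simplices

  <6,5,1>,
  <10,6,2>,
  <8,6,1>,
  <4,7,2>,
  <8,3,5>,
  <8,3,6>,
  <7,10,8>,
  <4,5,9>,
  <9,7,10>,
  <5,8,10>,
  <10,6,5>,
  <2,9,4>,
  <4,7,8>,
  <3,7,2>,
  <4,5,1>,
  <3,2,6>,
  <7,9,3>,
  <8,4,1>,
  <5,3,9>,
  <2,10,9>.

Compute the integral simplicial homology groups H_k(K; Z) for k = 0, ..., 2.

Fix the vertex order 1 < 2 < 3 < 4 < 5 < 6 < 7 < 8 < 9 < 10 and write every simplex with vertices in increasing order. Then dim K = 2 and the simplices of K are:

  0-simplices (10): [1], [2], [3], [4], [5], [6], [7], [8], [9], [10]
  1-simplices (30): (30 of them)
  2-simplices (20): (20 of them)

giving chain groups C_0 ≅ Z^10, C_1 ≅ Z^30, C_2 ≅ Z^20.

∂_1: C_1 → C_0 is given by ∂[p,q] = [q] − [p].
This gives a 10×30 integer matrix of rank 9; reducing to Smith normal form yields diagonal entries (1,1,1,1,1,1,1,1,1).

The boundary map ∂_2: C_2 → C_1 acts by ∂[p,q,r] = [q,r] − [p,r] + [p,q]. For instance
  ∂[2,9,10] = [9,10] − [2,10] + [2,9],
  ∂[3,6,8] = [6,8] − [3,8] + [3,6].
The 30×20 boundary matrix has rank 20 and Smith normal form diag(1,1,1,1,1,1,1,1,1,1,1,1,1,1,1,1,1,1,1,2).

Computing H_k = (kernel of ∂_k) / (image of ∂_{k+1}):

  H_0: rank C_0 − rank ∂_1 = 10 − 9 = 1, and the invariant factors of ∂_1 are all 1, so H_0 ≅ Z.
  H_1: rank ker ∂_1 − rank ∂_2 = (30 − 9) − 20 = 1, and ∂_2 has invariant factor 2 > 1, so H_1 ≅ Z ⊕ Z/2.
  H_2: rank ker ∂_2 − rank ∂_3 = (20 − 20) − 0 = 0, and there is no ∂_3, so H_2 ≅ 0.

As a check, the Euler characteristic is 10 − 30 + 20 = 0, which agrees with 1 − 1 + 0 = 0.

H_0 = Z,  H_1 = Z ⊕ Z/2,  H_2 = 0.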